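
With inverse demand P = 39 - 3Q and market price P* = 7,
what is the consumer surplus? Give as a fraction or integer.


Maximum willingness to pay (at Q=0): P_max = 39
Quantity demanded at P* = 7:
Q* = (39 - 7)/3 = 32/3
CS = (1/2) * Q* * (P_max - P*)
CS = (1/2) * 32/3 * (39 - 7)
CS = (1/2) * 32/3 * 32 = 512/3

512/3


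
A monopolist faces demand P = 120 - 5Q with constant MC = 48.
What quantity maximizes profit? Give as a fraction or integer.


TR = P*Q = (120 - 5Q)Q = 120Q - 5Q^2
MR = dTR/dQ = 120 - 10Q
Set MR = MC:
120 - 10Q = 48
72 = 10Q
Q* = 72/10 = 36/5

36/5


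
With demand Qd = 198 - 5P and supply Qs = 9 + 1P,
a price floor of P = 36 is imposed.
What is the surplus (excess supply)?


At P = 36:
Qd = 198 - 5*36 = 18
Qs = 9 + 1*36 = 45
Surplus = Qs - Qd = 45 - 18 = 27

27


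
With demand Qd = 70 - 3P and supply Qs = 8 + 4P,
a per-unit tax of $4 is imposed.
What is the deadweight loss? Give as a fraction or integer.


Pre-tax equilibrium quantity: Q* = 304/7
Post-tax equilibrium quantity: Q_tax = 256/7
Reduction in quantity: Q* - Q_tax = 48/7
DWL = (1/2) * tax * (Q* - Q_tax)
DWL = (1/2) * 4 * 48/7 = 96/7

96/7


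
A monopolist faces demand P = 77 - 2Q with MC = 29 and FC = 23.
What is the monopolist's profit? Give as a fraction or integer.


MR = MC: 77 - 4Q = 29
Q* = 12
P* = 77 - 2*12 = 53
Profit = (P* - MC)*Q* - FC
= (53 - 29)*12 - 23
= 24*12 - 23
= 288 - 23 = 265

265


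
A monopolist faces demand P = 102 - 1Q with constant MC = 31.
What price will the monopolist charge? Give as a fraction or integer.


MR = 102 - 2Q
Set MR = MC: 102 - 2Q = 31
Q* = 71/2
Substitute into demand:
P* = 102 - 1*71/2 = 133/2

133/2


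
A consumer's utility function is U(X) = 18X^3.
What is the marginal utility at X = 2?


MU = dU/dX = 18*3*X^(3-1)
MU = 54*X^2
At X = 2:
MU = 54 * 2^2
MU = 54 * 4 = 216

216


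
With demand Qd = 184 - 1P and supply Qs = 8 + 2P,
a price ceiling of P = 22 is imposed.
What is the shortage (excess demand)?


At P = 22:
Qd = 184 - 1*22 = 162
Qs = 8 + 2*22 = 52
Shortage = Qd - Qs = 162 - 52 = 110

110


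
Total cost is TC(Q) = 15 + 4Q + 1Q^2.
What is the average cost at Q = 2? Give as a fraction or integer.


TC(2) = 15 + 4*2 + 1*2^2
TC(2) = 15 + 8 + 4 = 27
AC = TC/Q = 27/2 = 27/2

27/2


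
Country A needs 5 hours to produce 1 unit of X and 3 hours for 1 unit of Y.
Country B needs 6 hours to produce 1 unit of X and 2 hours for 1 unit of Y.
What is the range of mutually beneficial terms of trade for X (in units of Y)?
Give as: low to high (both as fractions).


Opportunity cost of X for Country A = hours_X / hours_Y = 5/3 = 5/3 units of Y
Opportunity cost of X for Country B = hours_X / hours_Y = 6/2 = 3 units of Y
Terms of trade must be between the two opportunity costs.
Range: 5/3 to 3

5/3 to 3


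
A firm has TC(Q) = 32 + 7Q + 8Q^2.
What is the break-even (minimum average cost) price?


AC(Q) = 32/Q + 7 + 8Q
To minimize: dAC/dQ = -32/Q^2 + 8 = 0
Q^2 = 32/8 = 4
Q* = 2
Min AC = 32/2 + 7 + 8*2
Min AC = 16 + 7 + 16 = 39

39


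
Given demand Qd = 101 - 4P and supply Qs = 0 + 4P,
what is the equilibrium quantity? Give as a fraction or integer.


First find equilibrium price:
101 - 4P = 0 + 4P
P* = 101/8 = 101/8
Then substitute into demand:
Q* = 101 - 4 * 101/8 = 101/2

101/2


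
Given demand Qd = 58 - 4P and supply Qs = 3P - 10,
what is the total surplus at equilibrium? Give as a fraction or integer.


Find equilibrium: 58 - 4P = 3P - 10
58 + 10 = 7P
P* = 68/7 = 68/7
Q* = 3*68/7 - 10 = 134/7
Inverse demand: P = 29/2 - Q/4, so P_max = 29/2
Inverse supply: P = 10/3 + Q/3, so P_min = 10/3
CS = (1/2) * 134/7 * (29/2 - 68/7) = 4489/98
PS = (1/2) * 134/7 * (68/7 - 10/3) = 8978/147
TS = CS + PS = 4489/98 + 8978/147 = 4489/42

4489/42


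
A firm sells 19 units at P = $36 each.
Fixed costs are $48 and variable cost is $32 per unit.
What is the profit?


Total Revenue = P * Q = 36 * 19 = $684
Total Cost = FC + VC*Q = 48 + 32*19 = $656
Profit = TR - TC = 684 - 656 = $28

$28


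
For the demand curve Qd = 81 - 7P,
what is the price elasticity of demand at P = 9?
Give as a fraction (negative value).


dQ/dP = -7
At P = 9: Q = 81 - 7*9 = 18
E = (dQ/dP)(P/Q) = (-7)(9/18) = -7/2

-7/2


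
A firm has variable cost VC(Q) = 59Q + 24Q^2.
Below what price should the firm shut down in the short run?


AVC(Q) = VC(Q)/Q = 59 + 24Q
AVC is increasing in Q, so minimum AVC is at Q -> 0+.
Min AVC = 59
The firm should shut down if P < 59.

59


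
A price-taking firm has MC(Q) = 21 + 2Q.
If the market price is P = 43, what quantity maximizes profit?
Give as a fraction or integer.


In perfect competition, profit is maximized where P = MC.
43 = 21 + 2Q
22 = 2Q
Q* = 22/2 = 11

11


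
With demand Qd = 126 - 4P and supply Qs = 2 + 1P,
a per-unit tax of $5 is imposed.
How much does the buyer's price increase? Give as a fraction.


With a per-unit tax, the buyer's price increase depends on relative slopes.
Supply slope: d = 1, Demand slope: b = 4
Buyer's price increase = d * tax / (b + d)
= 1 * 5 / (4 + 1)
= 5 / 5 = 1

1


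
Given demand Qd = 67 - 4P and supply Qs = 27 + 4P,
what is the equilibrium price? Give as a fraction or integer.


At equilibrium, Qd = Qs.
67 - 4P = 27 + 4P
67 - 27 = 4P + 4P
40 = 8P
P* = 40/8 = 5

5


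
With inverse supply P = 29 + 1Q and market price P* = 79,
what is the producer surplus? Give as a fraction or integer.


Minimum supply price (at Q=0): P_min = 29
Quantity supplied at P* = 79:
Q* = (79 - 29)/1 = 50
PS = (1/2) * Q* * (P* - P_min)
PS = (1/2) * 50 * (79 - 29)
PS = (1/2) * 50 * 50 = 1250

1250


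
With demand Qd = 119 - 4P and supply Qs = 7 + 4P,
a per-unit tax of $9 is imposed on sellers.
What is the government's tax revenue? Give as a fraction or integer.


With tax on sellers, new supply: Qs' = 7 + 4(P - 9)
= 4P - 29
New equilibrium quantity:
Q_new = 45
Tax revenue = tax * Q_new = 9 * 45 = 405

405


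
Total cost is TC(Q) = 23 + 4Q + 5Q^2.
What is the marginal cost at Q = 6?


MC = dTC/dQ = 4 + 2*5*Q
At Q = 6:
MC = 4 + 10*6
MC = 4 + 60 = 64

64


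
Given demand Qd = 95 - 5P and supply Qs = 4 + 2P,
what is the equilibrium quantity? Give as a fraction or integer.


First find equilibrium price:
95 - 5P = 4 + 2P
P* = 91/7 = 13
Then substitute into demand:
Q* = 95 - 5 * 13 = 30

30


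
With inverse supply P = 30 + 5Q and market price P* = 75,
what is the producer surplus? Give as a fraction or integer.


Minimum supply price (at Q=0): P_min = 30
Quantity supplied at P* = 75:
Q* = (75 - 30)/5 = 9
PS = (1/2) * Q* * (P* - P_min)
PS = (1/2) * 9 * (75 - 30)
PS = (1/2) * 9 * 45 = 405/2

405/2


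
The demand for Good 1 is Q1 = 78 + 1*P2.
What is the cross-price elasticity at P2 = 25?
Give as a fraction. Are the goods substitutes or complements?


dQ1/dP2 = 1
At P2 = 25: Q1 = 78 + 1*25 = 103
Exy = (dQ1/dP2)(P2/Q1) = 1 * 25 / 103 = 25/103
Since Exy > 0, the goods are substitutes.

25/103 (substitutes)


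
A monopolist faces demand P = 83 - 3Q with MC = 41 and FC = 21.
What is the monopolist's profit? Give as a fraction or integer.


MR = MC: 83 - 6Q = 41
Q* = 7
P* = 83 - 3*7 = 62
Profit = (P* - MC)*Q* - FC
= (62 - 41)*7 - 21
= 21*7 - 21
= 147 - 21 = 126

126


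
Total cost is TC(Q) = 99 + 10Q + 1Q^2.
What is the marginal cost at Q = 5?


MC = dTC/dQ = 10 + 2*1*Q
At Q = 5:
MC = 10 + 2*5
MC = 10 + 10 = 20

20


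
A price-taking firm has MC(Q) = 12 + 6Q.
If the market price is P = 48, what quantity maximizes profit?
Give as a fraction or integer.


In perfect competition, profit is maximized where P = MC.
48 = 12 + 6Q
36 = 6Q
Q* = 36/6 = 6

6


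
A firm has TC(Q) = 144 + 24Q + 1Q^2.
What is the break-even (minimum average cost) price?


AC(Q) = 144/Q + 24 + 1Q
To minimize: dAC/dQ = -144/Q^2 + 1 = 0
Q^2 = 144/1 = 144
Q* = 12
Min AC = 144/12 + 24 + 1*12
Min AC = 12 + 24 + 12 = 48

48


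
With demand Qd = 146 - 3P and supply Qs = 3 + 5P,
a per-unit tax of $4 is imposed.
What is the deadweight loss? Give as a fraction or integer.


Pre-tax equilibrium quantity: Q* = 739/8
Post-tax equilibrium quantity: Q_tax = 679/8
Reduction in quantity: Q* - Q_tax = 15/2
DWL = (1/2) * tax * (Q* - Q_tax)
DWL = (1/2) * 4 * 15/2 = 15

15


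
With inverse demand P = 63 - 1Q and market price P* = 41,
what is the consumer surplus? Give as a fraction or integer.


Maximum willingness to pay (at Q=0): P_max = 63
Quantity demanded at P* = 41:
Q* = (63 - 41)/1 = 22
CS = (1/2) * Q* * (P_max - P*)
CS = (1/2) * 22 * (63 - 41)
CS = (1/2) * 22 * 22 = 242

242


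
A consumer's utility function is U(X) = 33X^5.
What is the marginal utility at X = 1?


MU = dU/dX = 33*5*X^(5-1)
MU = 165*X^4
At X = 1:
MU = 165 * 1^4
MU = 165 * 1 = 165

165


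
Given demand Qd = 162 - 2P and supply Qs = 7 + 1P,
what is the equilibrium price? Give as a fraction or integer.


At equilibrium, Qd = Qs.
162 - 2P = 7 + 1P
162 - 7 = 2P + 1P
155 = 3P
P* = 155/3 = 155/3

155/3


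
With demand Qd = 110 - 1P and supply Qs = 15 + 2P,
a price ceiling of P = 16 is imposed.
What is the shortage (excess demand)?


At P = 16:
Qd = 110 - 1*16 = 94
Qs = 15 + 2*16 = 47
Shortage = Qd - Qs = 94 - 47 = 47

47


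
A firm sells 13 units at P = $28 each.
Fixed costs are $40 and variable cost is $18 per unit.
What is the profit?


Total Revenue = P * Q = 28 * 13 = $364
Total Cost = FC + VC*Q = 40 + 18*13 = $274
Profit = TR - TC = 364 - 274 = $90

$90


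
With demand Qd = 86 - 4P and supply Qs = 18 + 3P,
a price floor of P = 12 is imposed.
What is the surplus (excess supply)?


At P = 12:
Qd = 86 - 4*12 = 38
Qs = 18 + 3*12 = 54
Surplus = Qs - Qd = 54 - 38 = 16

16


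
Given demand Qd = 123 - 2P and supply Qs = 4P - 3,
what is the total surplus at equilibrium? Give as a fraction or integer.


Find equilibrium: 123 - 2P = 4P - 3
123 + 3 = 6P
P* = 126/6 = 21
Q* = 4*21 - 3 = 81
Inverse demand: P = 123/2 - Q/2, so P_max = 123/2
Inverse supply: P = 3/4 + Q/4, so P_min = 3/4
CS = (1/2) * 81 * (123/2 - 21) = 6561/4
PS = (1/2) * 81 * (21 - 3/4) = 6561/8
TS = CS + PS = 6561/4 + 6561/8 = 19683/8

19683/8


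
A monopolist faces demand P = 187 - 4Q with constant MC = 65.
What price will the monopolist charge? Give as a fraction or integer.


MR = 187 - 8Q
Set MR = MC: 187 - 8Q = 65
Q* = 61/4
Substitute into demand:
P* = 187 - 4*61/4 = 126

126


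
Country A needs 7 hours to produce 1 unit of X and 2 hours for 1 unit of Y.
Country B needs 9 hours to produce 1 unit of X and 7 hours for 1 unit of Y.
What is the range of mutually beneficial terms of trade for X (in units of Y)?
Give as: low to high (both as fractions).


Opportunity cost of X for Country A = hours_X / hours_Y = 7/2 = 7/2 units of Y
Opportunity cost of X for Country B = hours_X / hours_Y = 9/7 = 9/7 units of Y
Terms of trade must be between the two opportunity costs.
Range: 9/7 to 7/2

9/7 to 7/2


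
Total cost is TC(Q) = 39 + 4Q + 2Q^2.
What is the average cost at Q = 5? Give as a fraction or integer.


TC(5) = 39 + 4*5 + 2*5^2
TC(5) = 39 + 20 + 50 = 109
AC = TC/Q = 109/5 = 109/5

109/5


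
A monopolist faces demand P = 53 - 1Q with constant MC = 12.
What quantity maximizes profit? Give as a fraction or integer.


TR = P*Q = (53 - 1Q)Q = 53Q - 1Q^2
MR = dTR/dQ = 53 - 2Q
Set MR = MC:
53 - 2Q = 12
41 = 2Q
Q* = 41/2 = 41/2

41/2


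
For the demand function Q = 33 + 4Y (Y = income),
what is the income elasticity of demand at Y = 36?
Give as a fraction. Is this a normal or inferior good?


dQ/dY = 4
At Y = 36: Q = 33 + 4*36 = 177
Ey = (dQ/dY)(Y/Q) = 4 * 36 / 177 = 48/59
Since Ey > 0, this is a normal good.

48/59 (normal good)


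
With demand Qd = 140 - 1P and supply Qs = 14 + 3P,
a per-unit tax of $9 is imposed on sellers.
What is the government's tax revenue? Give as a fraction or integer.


With tax on sellers, new supply: Qs' = 14 + 3(P - 9)
= 3P - 13
New equilibrium quantity:
Q_new = 407/4
Tax revenue = tax * Q_new = 9 * 407/4 = 3663/4

3663/4


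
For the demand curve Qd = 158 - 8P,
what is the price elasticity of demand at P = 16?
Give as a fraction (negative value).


dQ/dP = -8
At P = 16: Q = 158 - 8*16 = 30
E = (dQ/dP)(P/Q) = (-8)(16/30) = -64/15

-64/15


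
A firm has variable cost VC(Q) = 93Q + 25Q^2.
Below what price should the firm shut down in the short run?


AVC(Q) = VC(Q)/Q = 93 + 25Q
AVC is increasing in Q, so minimum AVC is at Q -> 0+.
Min AVC = 93
The firm should shut down if P < 93.

93


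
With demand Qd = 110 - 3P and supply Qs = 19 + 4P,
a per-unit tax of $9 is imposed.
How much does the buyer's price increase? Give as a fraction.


With a per-unit tax, the buyer's price increase depends on relative slopes.
Supply slope: d = 4, Demand slope: b = 3
Buyer's price increase = d * tax / (b + d)
= 4 * 9 / (3 + 4)
= 36 / 7 = 36/7

36/7


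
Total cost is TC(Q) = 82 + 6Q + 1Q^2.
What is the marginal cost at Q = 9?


MC = dTC/dQ = 6 + 2*1*Q
At Q = 9:
MC = 6 + 2*9
MC = 6 + 18 = 24

24


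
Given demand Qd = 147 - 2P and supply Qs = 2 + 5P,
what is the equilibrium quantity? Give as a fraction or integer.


First find equilibrium price:
147 - 2P = 2 + 5P
P* = 145/7 = 145/7
Then substitute into demand:
Q* = 147 - 2 * 145/7 = 739/7

739/7


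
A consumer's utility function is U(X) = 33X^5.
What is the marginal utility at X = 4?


MU = dU/dX = 33*5*X^(5-1)
MU = 165*X^4
At X = 4:
MU = 165 * 4^4
MU = 165 * 256 = 42240

42240


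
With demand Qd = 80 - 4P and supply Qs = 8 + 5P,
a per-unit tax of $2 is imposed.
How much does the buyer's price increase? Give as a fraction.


With a per-unit tax, the buyer's price increase depends on relative slopes.
Supply slope: d = 5, Demand slope: b = 4
Buyer's price increase = d * tax / (b + d)
= 5 * 2 / (4 + 5)
= 10 / 9 = 10/9

10/9


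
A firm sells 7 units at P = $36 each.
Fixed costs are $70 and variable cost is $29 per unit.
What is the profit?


Total Revenue = P * Q = 36 * 7 = $252
Total Cost = FC + VC*Q = 70 + 29*7 = $273
Profit = TR - TC = 252 - 273 = $-21

$-21


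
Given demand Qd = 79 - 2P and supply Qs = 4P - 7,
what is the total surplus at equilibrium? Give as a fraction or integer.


Find equilibrium: 79 - 2P = 4P - 7
79 + 7 = 6P
P* = 86/6 = 43/3
Q* = 4*43/3 - 7 = 151/3
Inverse demand: P = 79/2 - Q/2, so P_max = 79/2
Inverse supply: P = 7/4 + Q/4, so P_min = 7/4
CS = (1/2) * 151/3 * (79/2 - 43/3) = 22801/36
PS = (1/2) * 151/3 * (43/3 - 7/4) = 22801/72
TS = CS + PS = 22801/36 + 22801/72 = 22801/24

22801/24


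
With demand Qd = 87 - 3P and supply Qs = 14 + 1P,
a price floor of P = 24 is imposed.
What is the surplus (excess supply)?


At P = 24:
Qd = 87 - 3*24 = 15
Qs = 14 + 1*24 = 38
Surplus = Qs - Qd = 38 - 15 = 23

23


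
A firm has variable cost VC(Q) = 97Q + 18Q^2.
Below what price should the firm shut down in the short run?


AVC(Q) = VC(Q)/Q = 97 + 18Q
AVC is increasing in Q, so minimum AVC is at Q -> 0+.
Min AVC = 97
The firm should shut down if P < 97.

97


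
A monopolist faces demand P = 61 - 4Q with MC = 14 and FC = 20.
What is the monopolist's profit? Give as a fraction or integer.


MR = MC: 61 - 8Q = 14
Q* = 47/8
P* = 61 - 4*47/8 = 75/2
Profit = (P* - MC)*Q* - FC
= (75/2 - 14)*47/8 - 20
= 47/2*47/8 - 20
= 2209/16 - 20 = 1889/16

1889/16


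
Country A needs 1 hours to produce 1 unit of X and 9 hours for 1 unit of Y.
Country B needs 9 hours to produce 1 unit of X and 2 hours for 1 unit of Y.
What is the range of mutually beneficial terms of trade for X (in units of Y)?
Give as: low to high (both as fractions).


Opportunity cost of X for Country A = hours_X / hours_Y = 1/9 = 1/9 units of Y
Opportunity cost of X for Country B = hours_X / hours_Y = 9/2 = 9/2 units of Y
Terms of trade must be between the two opportunity costs.
Range: 1/9 to 9/2

1/9 to 9/2


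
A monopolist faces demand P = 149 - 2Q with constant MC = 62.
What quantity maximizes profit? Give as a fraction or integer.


TR = P*Q = (149 - 2Q)Q = 149Q - 2Q^2
MR = dTR/dQ = 149 - 4Q
Set MR = MC:
149 - 4Q = 62
87 = 4Q
Q* = 87/4 = 87/4

87/4


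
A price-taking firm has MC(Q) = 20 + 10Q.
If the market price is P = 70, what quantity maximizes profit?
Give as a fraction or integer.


In perfect competition, profit is maximized where P = MC.
70 = 20 + 10Q
50 = 10Q
Q* = 50/10 = 5

5


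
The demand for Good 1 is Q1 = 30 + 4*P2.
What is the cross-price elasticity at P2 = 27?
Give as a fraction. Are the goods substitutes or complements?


dQ1/dP2 = 4
At P2 = 27: Q1 = 30 + 4*27 = 138
Exy = (dQ1/dP2)(P2/Q1) = 4 * 27 / 138 = 18/23
Since Exy > 0, the goods are substitutes.

18/23 (substitutes)


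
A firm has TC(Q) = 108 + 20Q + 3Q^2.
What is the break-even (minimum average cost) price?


AC(Q) = 108/Q + 20 + 3Q
To minimize: dAC/dQ = -108/Q^2 + 3 = 0
Q^2 = 108/3 = 36
Q* = 6
Min AC = 108/6 + 20 + 3*6
Min AC = 18 + 20 + 18 = 56

56


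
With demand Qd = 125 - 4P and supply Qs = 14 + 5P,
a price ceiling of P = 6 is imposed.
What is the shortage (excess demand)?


At P = 6:
Qd = 125 - 4*6 = 101
Qs = 14 + 5*6 = 44
Shortage = Qd - Qs = 101 - 44 = 57

57


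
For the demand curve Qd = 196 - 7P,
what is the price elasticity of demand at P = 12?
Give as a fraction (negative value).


dQ/dP = -7
At P = 12: Q = 196 - 7*12 = 112
E = (dQ/dP)(P/Q) = (-7)(12/112) = -3/4

-3/4


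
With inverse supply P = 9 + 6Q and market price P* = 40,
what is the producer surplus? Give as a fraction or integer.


Minimum supply price (at Q=0): P_min = 9
Quantity supplied at P* = 40:
Q* = (40 - 9)/6 = 31/6
PS = (1/2) * Q* * (P* - P_min)
PS = (1/2) * 31/6 * (40 - 9)
PS = (1/2) * 31/6 * 31 = 961/12

961/12


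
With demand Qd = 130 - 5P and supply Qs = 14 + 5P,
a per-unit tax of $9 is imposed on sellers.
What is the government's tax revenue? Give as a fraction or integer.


With tax on sellers, new supply: Qs' = 14 + 5(P - 9)
= 5P - 31
New equilibrium quantity:
Q_new = 99/2
Tax revenue = tax * Q_new = 9 * 99/2 = 891/2

891/2


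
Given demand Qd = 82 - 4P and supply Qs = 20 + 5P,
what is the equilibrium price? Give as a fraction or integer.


At equilibrium, Qd = Qs.
82 - 4P = 20 + 5P
82 - 20 = 4P + 5P
62 = 9P
P* = 62/9 = 62/9

62/9


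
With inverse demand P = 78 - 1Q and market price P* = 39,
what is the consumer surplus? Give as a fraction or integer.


Maximum willingness to pay (at Q=0): P_max = 78
Quantity demanded at P* = 39:
Q* = (78 - 39)/1 = 39
CS = (1/2) * Q* * (P_max - P*)
CS = (1/2) * 39 * (78 - 39)
CS = (1/2) * 39 * 39 = 1521/2

1521/2


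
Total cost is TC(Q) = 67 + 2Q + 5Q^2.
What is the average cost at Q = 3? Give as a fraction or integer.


TC(3) = 67 + 2*3 + 5*3^2
TC(3) = 67 + 6 + 45 = 118
AC = TC/Q = 118/3 = 118/3

118/3


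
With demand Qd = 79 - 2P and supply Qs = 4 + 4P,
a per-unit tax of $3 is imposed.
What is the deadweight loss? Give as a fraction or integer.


Pre-tax equilibrium quantity: Q* = 54
Post-tax equilibrium quantity: Q_tax = 50
Reduction in quantity: Q* - Q_tax = 4
DWL = (1/2) * tax * (Q* - Q_tax)
DWL = (1/2) * 3 * 4 = 6

6


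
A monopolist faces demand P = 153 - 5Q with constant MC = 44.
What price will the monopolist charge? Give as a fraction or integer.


MR = 153 - 10Q
Set MR = MC: 153 - 10Q = 44
Q* = 109/10
Substitute into demand:
P* = 153 - 5*109/10 = 197/2

197/2


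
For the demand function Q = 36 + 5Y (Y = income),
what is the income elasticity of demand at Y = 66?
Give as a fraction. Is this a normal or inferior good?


dQ/dY = 5
At Y = 66: Q = 36 + 5*66 = 366
Ey = (dQ/dY)(Y/Q) = 5 * 66 / 366 = 55/61
Since Ey > 0, this is a normal good.

55/61 (normal good)


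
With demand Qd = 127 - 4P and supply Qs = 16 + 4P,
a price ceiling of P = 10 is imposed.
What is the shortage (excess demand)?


At P = 10:
Qd = 127 - 4*10 = 87
Qs = 16 + 4*10 = 56
Shortage = Qd - Qs = 87 - 56 = 31

31


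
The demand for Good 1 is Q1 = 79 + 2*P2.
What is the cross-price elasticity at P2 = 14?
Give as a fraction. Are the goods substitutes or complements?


dQ1/dP2 = 2
At P2 = 14: Q1 = 79 + 2*14 = 107
Exy = (dQ1/dP2)(P2/Q1) = 2 * 14 / 107 = 28/107
Since Exy > 0, the goods are substitutes.

28/107 (substitutes)


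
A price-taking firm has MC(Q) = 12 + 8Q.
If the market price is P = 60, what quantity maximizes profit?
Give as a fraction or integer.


In perfect competition, profit is maximized where P = MC.
60 = 12 + 8Q
48 = 8Q
Q* = 48/8 = 6

6


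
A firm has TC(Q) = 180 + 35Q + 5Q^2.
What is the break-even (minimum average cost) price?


AC(Q) = 180/Q + 35 + 5Q
To minimize: dAC/dQ = -180/Q^2 + 5 = 0
Q^2 = 180/5 = 36
Q* = 6
Min AC = 180/6 + 35 + 5*6
Min AC = 30 + 35 + 30 = 95

95


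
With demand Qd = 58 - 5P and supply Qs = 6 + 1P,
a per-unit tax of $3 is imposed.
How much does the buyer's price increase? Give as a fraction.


With a per-unit tax, the buyer's price increase depends on relative slopes.
Supply slope: d = 1, Demand slope: b = 5
Buyer's price increase = d * tax / (b + d)
= 1 * 3 / (5 + 1)
= 3 / 6 = 1/2

1/2


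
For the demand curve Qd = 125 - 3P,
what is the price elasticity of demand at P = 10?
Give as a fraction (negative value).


dQ/dP = -3
At P = 10: Q = 125 - 3*10 = 95
E = (dQ/dP)(P/Q) = (-3)(10/95) = -6/19

-6/19


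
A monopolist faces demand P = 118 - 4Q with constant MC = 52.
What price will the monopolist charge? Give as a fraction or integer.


MR = 118 - 8Q
Set MR = MC: 118 - 8Q = 52
Q* = 33/4
Substitute into demand:
P* = 118 - 4*33/4 = 85

85


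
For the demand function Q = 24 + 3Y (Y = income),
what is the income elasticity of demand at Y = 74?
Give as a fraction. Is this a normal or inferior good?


dQ/dY = 3
At Y = 74: Q = 24 + 3*74 = 246
Ey = (dQ/dY)(Y/Q) = 3 * 74 / 246 = 37/41
Since Ey > 0, this is a normal good.

37/41 (normal good)


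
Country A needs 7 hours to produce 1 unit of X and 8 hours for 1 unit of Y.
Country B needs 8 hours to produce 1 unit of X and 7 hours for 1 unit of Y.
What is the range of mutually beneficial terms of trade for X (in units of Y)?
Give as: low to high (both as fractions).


Opportunity cost of X for Country A = hours_X / hours_Y = 7/8 = 7/8 units of Y
Opportunity cost of X for Country B = hours_X / hours_Y = 8/7 = 8/7 units of Y
Terms of trade must be between the two opportunity costs.
Range: 7/8 to 8/7

7/8 to 8/7


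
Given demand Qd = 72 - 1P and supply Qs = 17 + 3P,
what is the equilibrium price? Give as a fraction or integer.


At equilibrium, Qd = Qs.
72 - 1P = 17 + 3P
72 - 17 = 1P + 3P
55 = 4P
P* = 55/4 = 55/4

55/4


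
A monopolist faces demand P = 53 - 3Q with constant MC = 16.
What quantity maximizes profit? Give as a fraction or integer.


TR = P*Q = (53 - 3Q)Q = 53Q - 3Q^2
MR = dTR/dQ = 53 - 6Q
Set MR = MC:
53 - 6Q = 16
37 = 6Q
Q* = 37/6 = 37/6

37/6


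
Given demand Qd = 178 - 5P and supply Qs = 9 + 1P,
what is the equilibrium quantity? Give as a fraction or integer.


First find equilibrium price:
178 - 5P = 9 + 1P
P* = 169/6 = 169/6
Then substitute into demand:
Q* = 178 - 5 * 169/6 = 223/6

223/6


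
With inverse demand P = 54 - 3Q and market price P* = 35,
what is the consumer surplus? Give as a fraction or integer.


Maximum willingness to pay (at Q=0): P_max = 54
Quantity demanded at P* = 35:
Q* = (54 - 35)/3 = 19/3
CS = (1/2) * Q* * (P_max - P*)
CS = (1/2) * 19/3 * (54 - 35)
CS = (1/2) * 19/3 * 19 = 361/6

361/6


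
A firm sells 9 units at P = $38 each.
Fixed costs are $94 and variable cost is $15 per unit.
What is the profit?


Total Revenue = P * Q = 38 * 9 = $342
Total Cost = FC + VC*Q = 94 + 15*9 = $229
Profit = TR - TC = 342 - 229 = $113

$113


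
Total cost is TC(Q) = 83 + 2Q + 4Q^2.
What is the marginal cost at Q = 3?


MC = dTC/dQ = 2 + 2*4*Q
At Q = 3:
MC = 2 + 8*3
MC = 2 + 24 = 26

26


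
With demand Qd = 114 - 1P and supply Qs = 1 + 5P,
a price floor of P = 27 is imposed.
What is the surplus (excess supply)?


At P = 27:
Qd = 114 - 1*27 = 87
Qs = 1 + 5*27 = 136
Surplus = Qs - Qd = 136 - 87 = 49

49


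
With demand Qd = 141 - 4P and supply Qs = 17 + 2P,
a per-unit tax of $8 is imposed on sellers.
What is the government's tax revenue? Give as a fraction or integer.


With tax on sellers, new supply: Qs' = 17 + 2(P - 8)
= 1 + 2P
New equilibrium quantity:
Q_new = 143/3
Tax revenue = tax * Q_new = 8 * 143/3 = 1144/3

1144/3


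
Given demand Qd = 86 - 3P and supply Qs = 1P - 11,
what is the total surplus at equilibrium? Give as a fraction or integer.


Find equilibrium: 86 - 3P = 1P - 11
86 + 11 = 4P
P* = 97/4 = 97/4
Q* = 1*97/4 - 11 = 53/4
Inverse demand: P = 86/3 - Q/3, so P_max = 86/3
Inverse supply: P = 11 + Q/1, so P_min = 11
CS = (1/2) * 53/4 * (86/3 - 97/4) = 2809/96
PS = (1/2) * 53/4 * (97/4 - 11) = 2809/32
TS = CS + PS = 2809/96 + 2809/32 = 2809/24

2809/24


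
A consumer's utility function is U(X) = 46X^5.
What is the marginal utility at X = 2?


MU = dU/dX = 46*5*X^(5-1)
MU = 230*X^4
At X = 2:
MU = 230 * 2^4
MU = 230 * 16 = 3680

3680


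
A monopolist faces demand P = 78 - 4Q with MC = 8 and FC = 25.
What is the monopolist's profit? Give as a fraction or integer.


MR = MC: 78 - 8Q = 8
Q* = 35/4
P* = 78 - 4*35/4 = 43
Profit = (P* - MC)*Q* - FC
= (43 - 8)*35/4 - 25
= 35*35/4 - 25
= 1225/4 - 25 = 1125/4

1125/4


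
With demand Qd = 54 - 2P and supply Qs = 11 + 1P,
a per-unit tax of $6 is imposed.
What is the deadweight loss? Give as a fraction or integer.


Pre-tax equilibrium quantity: Q* = 76/3
Post-tax equilibrium quantity: Q_tax = 64/3
Reduction in quantity: Q* - Q_tax = 4
DWL = (1/2) * tax * (Q* - Q_tax)
DWL = (1/2) * 6 * 4 = 12

12


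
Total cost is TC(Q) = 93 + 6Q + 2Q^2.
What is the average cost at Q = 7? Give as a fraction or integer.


TC(7) = 93 + 6*7 + 2*7^2
TC(7) = 93 + 42 + 98 = 233
AC = TC/Q = 233/7 = 233/7

233/7


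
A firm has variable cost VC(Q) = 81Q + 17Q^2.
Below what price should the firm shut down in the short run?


AVC(Q) = VC(Q)/Q = 81 + 17Q
AVC is increasing in Q, so minimum AVC is at Q -> 0+.
Min AVC = 81
The firm should shut down if P < 81.

81


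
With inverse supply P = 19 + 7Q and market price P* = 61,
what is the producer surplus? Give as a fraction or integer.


Minimum supply price (at Q=0): P_min = 19
Quantity supplied at P* = 61:
Q* = (61 - 19)/7 = 6
PS = (1/2) * Q* * (P* - P_min)
PS = (1/2) * 6 * (61 - 19)
PS = (1/2) * 6 * 42 = 126

126


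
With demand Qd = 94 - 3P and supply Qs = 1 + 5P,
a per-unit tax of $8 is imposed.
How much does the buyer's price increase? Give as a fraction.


With a per-unit tax, the buyer's price increase depends on relative slopes.
Supply slope: d = 5, Demand slope: b = 3
Buyer's price increase = d * tax / (b + d)
= 5 * 8 / (3 + 5)
= 40 / 8 = 5

5


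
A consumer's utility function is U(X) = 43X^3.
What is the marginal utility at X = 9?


MU = dU/dX = 43*3*X^(3-1)
MU = 129*X^2
At X = 9:
MU = 129 * 9^2
MU = 129 * 81 = 10449

10449


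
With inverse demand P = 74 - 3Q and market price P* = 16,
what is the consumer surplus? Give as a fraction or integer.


Maximum willingness to pay (at Q=0): P_max = 74
Quantity demanded at P* = 16:
Q* = (74 - 16)/3 = 58/3
CS = (1/2) * Q* * (P_max - P*)
CS = (1/2) * 58/3 * (74 - 16)
CS = (1/2) * 58/3 * 58 = 1682/3

1682/3


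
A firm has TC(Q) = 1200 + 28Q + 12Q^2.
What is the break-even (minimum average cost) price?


AC(Q) = 1200/Q + 28 + 12Q
To minimize: dAC/dQ = -1200/Q^2 + 12 = 0
Q^2 = 1200/12 = 100
Q* = 10
Min AC = 1200/10 + 28 + 12*10
Min AC = 120 + 28 + 120 = 268

268


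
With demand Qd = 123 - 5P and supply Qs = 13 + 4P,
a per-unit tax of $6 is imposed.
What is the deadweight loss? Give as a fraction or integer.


Pre-tax equilibrium quantity: Q* = 557/9
Post-tax equilibrium quantity: Q_tax = 437/9
Reduction in quantity: Q* - Q_tax = 40/3
DWL = (1/2) * tax * (Q* - Q_tax)
DWL = (1/2) * 6 * 40/3 = 40

40


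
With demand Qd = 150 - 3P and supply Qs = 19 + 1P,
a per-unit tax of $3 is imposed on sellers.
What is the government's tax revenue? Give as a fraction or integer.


With tax on sellers, new supply: Qs' = 19 + 1(P - 3)
= 16 + 1P
New equilibrium quantity:
Q_new = 99/2
Tax revenue = tax * Q_new = 3 * 99/2 = 297/2

297/2


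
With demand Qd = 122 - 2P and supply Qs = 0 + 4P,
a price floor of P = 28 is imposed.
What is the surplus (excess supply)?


At P = 28:
Qd = 122 - 2*28 = 66
Qs = 0 + 4*28 = 112
Surplus = Qs - Qd = 112 - 66 = 46

46


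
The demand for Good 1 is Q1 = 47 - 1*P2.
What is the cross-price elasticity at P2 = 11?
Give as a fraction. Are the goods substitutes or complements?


dQ1/dP2 = -1
At P2 = 11: Q1 = 47 - 1*11 = 36
Exy = (dQ1/dP2)(P2/Q1) = -1 * 11 / 36 = -11/36
Since Exy < 0, the goods are complements.

-11/36 (complements)


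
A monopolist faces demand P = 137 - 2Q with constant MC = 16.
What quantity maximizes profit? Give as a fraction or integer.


TR = P*Q = (137 - 2Q)Q = 137Q - 2Q^2
MR = dTR/dQ = 137 - 4Q
Set MR = MC:
137 - 4Q = 16
121 = 4Q
Q* = 121/4 = 121/4

121/4


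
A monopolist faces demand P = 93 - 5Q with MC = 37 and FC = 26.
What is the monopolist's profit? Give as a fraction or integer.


MR = MC: 93 - 10Q = 37
Q* = 28/5
P* = 93 - 5*28/5 = 65
Profit = (P* - MC)*Q* - FC
= (65 - 37)*28/5 - 26
= 28*28/5 - 26
= 784/5 - 26 = 654/5

654/5


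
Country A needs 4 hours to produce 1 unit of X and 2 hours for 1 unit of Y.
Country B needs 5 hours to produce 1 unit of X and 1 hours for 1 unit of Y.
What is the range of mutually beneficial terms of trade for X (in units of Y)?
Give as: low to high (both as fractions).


Opportunity cost of X for Country A = hours_X / hours_Y = 4/2 = 2 units of Y
Opportunity cost of X for Country B = hours_X / hours_Y = 5/1 = 5 units of Y
Terms of trade must be between the two opportunity costs.
Range: 2 to 5

2 to 5


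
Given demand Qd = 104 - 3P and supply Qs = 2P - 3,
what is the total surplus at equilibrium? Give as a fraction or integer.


Find equilibrium: 104 - 3P = 2P - 3
104 + 3 = 5P
P* = 107/5 = 107/5
Q* = 2*107/5 - 3 = 199/5
Inverse demand: P = 104/3 - Q/3, so P_max = 104/3
Inverse supply: P = 3/2 + Q/2, so P_min = 3/2
CS = (1/2) * 199/5 * (104/3 - 107/5) = 39601/150
PS = (1/2) * 199/5 * (107/5 - 3/2) = 39601/100
TS = CS + PS = 39601/150 + 39601/100 = 39601/60

39601/60


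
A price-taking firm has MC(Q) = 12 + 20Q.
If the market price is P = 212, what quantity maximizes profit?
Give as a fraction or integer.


In perfect competition, profit is maximized where P = MC.
212 = 12 + 20Q
200 = 20Q
Q* = 200/20 = 10

10


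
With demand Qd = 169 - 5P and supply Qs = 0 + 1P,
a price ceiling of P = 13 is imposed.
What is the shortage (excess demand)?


At P = 13:
Qd = 169 - 5*13 = 104
Qs = 0 + 1*13 = 13
Shortage = Qd - Qs = 104 - 13 = 91

91


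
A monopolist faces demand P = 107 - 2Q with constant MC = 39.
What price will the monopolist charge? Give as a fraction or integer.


MR = 107 - 4Q
Set MR = MC: 107 - 4Q = 39
Q* = 17
Substitute into demand:
P* = 107 - 2*17 = 73

73


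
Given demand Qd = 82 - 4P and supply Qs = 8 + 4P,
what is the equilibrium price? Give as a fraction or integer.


At equilibrium, Qd = Qs.
82 - 4P = 8 + 4P
82 - 8 = 4P + 4P
74 = 8P
P* = 74/8 = 37/4

37/4


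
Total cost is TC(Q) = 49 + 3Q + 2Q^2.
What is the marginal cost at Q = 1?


MC = dTC/dQ = 3 + 2*2*Q
At Q = 1:
MC = 3 + 4*1
MC = 3 + 4 = 7

7


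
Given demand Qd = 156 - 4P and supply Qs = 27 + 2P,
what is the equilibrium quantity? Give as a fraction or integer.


First find equilibrium price:
156 - 4P = 27 + 2P
P* = 129/6 = 43/2
Then substitute into demand:
Q* = 156 - 4 * 43/2 = 70

70


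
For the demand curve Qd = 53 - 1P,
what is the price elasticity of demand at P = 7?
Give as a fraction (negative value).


dQ/dP = -1
At P = 7: Q = 53 - 1*7 = 46
E = (dQ/dP)(P/Q) = (-1)(7/46) = -7/46

-7/46


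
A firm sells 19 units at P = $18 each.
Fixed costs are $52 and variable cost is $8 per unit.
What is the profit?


Total Revenue = P * Q = 18 * 19 = $342
Total Cost = FC + VC*Q = 52 + 8*19 = $204
Profit = TR - TC = 342 - 204 = $138

$138


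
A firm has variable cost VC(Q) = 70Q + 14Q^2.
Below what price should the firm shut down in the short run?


AVC(Q) = VC(Q)/Q = 70 + 14Q
AVC is increasing in Q, so minimum AVC is at Q -> 0+.
Min AVC = 70
The firm should shut down if P < 70.

70


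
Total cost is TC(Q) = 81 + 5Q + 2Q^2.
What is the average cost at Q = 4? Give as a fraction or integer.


TC(4) = 81 + 5*4 + 2*4^2
TC(4) = 81 + 20 + 32 = 133
AC = TC/Q = 133/4 = 133/4

133/4


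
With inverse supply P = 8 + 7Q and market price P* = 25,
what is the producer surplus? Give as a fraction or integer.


Minimum supply price (at Q=0): P_min = 8
Quantity supplied at P* = 25:
Q* = (25 - 8)/7 = 17/7
PS = (1/2) * Q* * (P* - P_min)
PS = (1/2) * 17/7 * (25 - 8)
PS = (1/2) * 17/7 * 17 = 289/14

289/14


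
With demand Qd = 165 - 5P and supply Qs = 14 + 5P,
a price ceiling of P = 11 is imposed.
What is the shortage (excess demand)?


At P = 11:
Qd = 165 - 5*11 = 110
Qs = 14 + 5*11 = 69
Shortage = Qd - Qs = 110 - 69 = 41

41


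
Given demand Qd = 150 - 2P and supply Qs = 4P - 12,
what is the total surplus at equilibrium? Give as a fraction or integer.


Find equilibrium: 150 - 2P = 4P - 12
150 + 12 = 6P
P* = 162/6 = 27
Q* = 4*27 - 12 = 96
Inverse demand: P = 75 - Q/2, so P_max = 75
Inverse supply: P = 3 + Q/4, so P_min = 3
CS = (1/2) * 96 * (75 - 27) = 2304
PS = (1/2) * 96 * (27 - 3) = 1152
TS = CS + PS = 2304 + 1152 = 3456

3456


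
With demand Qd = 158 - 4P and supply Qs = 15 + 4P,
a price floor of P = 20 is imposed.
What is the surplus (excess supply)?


At P = 20:
Qd = 158 - 4*20 = 78
Qs = 15 + 4*20 = 95
Surplus = Qs - Qd = 95 - 78 = 17

17


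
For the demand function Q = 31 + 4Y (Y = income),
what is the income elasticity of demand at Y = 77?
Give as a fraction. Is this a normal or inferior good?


dQ/dY = 4
At Y = 77: Q = 31 + 4*77 = 339
Ey = (dQ/dY)(Y/Q) = 4 * 77 / 339 = 308/339
Since Ey > 0, this is a normal good.

308/339 (normal good)


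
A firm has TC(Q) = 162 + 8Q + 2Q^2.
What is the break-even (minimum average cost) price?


AC(Q) = 162/Q + 8 + 2Q
To minimize: dAC/dQ = -162/Q^2 + 2 = 0
Q^2 = 162/2 = 81
Q* = 9
Min AC = 162/9 + 8 + 2*9
Min AC = 18 + 8 + 18 = 44

44


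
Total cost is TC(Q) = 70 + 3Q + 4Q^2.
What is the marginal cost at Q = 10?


MC = dTC/dQ = 3 + 2*4*Q
At Q = 10:
MC = 3 + 8*10
MC = 3 + 80 = 83

83


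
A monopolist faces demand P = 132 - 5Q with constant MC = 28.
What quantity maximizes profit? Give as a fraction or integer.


TR = P*Q = (132 - 5Q)Q = 132Q - 5Q^2
MR = dTR/dQ = 132 - 10Q
Set MR = MC:
132 - 10Q = 28
104 = 10Q
Q* = 104/10 = 52/5

52/5


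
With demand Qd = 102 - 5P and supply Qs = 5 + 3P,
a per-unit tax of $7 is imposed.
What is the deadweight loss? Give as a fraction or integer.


Pre-tax equilibrium quantity: Q* = 331/8
Post-tax equilibrium quantity: Q_tax = 113/4
Reduction in quantity: Q* - Q_tax = 105/8
DWL = (1/2) * tax * (Q* - Q_tax)
DWL = (1/2) * 7 * 105/8 = 735/16

735/16


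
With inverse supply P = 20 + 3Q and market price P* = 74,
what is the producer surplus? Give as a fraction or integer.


Minimum supply price (at Q=0): P_min = 20
Quantity supplied at P* = 74:
Q* = (74 - 20)/3 = 18
PS = (1/2) * Q* * (P* - P_min)
PS = (1/2) * 18 * (74 - 20)
PS = (1/2) * 18 * 54 = 486

486


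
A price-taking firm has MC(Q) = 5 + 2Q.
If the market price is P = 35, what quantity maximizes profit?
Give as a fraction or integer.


In perfect competition, profit is maximized where P = MC.
35 = 5 + 2Q
30 = 2Q
Q* = 30/2 = 15

15


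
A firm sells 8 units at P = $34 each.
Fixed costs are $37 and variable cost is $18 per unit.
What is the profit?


Total Revenue = P * Q = 34 * 8 = $272
Total Cost = FC + VC*Q = 37 + 18*8 = $181
Profit = TR - TC = 272 - 181 = $91

$91


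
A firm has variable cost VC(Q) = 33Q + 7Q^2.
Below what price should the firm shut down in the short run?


AVC(Q) = VC(Q)/Q = 33 + 7Q
AVC is increasing in Q, so minimum AVC is at Q -> 0+.
Min AVC = 33
The firm should shut down if P < 33.

33


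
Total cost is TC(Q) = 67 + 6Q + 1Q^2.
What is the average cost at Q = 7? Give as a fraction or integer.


TC(7) = 67 + 6*7 + 1*7^2
TC(7) = 67 + 42 + 49 = 158
AC = TC/Q = 158/7 = 158/7

158/7


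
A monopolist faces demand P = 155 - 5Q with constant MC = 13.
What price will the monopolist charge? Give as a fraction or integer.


MR = 155 - 10Q
Set MR = MC: 155 - 10Q = 13
Q* = 71/5
Substitute into demand:
P* = 155 - 5*71/5 = 84

84


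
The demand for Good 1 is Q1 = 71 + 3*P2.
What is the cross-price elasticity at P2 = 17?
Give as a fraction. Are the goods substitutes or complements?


dQ1/dP2 = 3
At P2 = 17: Q1 = 71 + 3*17 = 122
Exy = (dQ1/dP2)(P2/Q1) = 3 * 17 / 122 = 51/122
Since Exy > 0, the goods are substitutes.

51/122 (substitutes)


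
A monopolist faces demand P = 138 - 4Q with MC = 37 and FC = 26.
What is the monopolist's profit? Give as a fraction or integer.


MR = MC: 138 - 8Q = 37
Q* = 101/8
P* = 138 - 4*101/8 = 175/2
Profit = (P* - MC)*Q* - FC
= (175/2 - 37)*101/8 - 26
= 101/2*101/8 - 26
= 10201/16 - 26 = 9785/16

9785/16


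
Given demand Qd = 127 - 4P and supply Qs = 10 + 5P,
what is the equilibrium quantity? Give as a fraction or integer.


First find equilibrium price:
127 - 4P = 10 + 5P
P* = 117/9 = 13
Then substitute into demand:
Q* = 127 - 4 * 13 = 75

75


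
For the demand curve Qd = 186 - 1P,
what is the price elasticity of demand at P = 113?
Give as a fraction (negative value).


dQ/dP = -1
At P = 113: Q = 186 - 1*113 = 73
E = (dQ/dP)(P/Q) = (-1)(113/73) = -113/73

-113/73


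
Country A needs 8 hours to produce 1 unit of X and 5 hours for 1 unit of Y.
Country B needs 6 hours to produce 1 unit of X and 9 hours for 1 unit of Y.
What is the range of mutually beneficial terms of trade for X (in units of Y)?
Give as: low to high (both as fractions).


Opportunity cost of X for Country A = hours_X / hours_Y = 8/5 = 8/5 units of Y
Opportunity cost of X for Country B = hours_X / hours_Y = 6/9 = 2/3 units of Y
Terms of trade must be between the two opportunity costs.
Range: 2/3 to 8/5

2/3 to 8/5


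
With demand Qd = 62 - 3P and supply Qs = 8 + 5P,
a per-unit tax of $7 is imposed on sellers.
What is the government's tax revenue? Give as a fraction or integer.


With tax on sellers, new supply: Qs' = 8 + 5(P - 7)
= 5P - 27
New equilibrium quantity:
Q_new = 229/8
Tax revenue = tax * Q_new = 7 * 229/8 = 1603/8

1603/8


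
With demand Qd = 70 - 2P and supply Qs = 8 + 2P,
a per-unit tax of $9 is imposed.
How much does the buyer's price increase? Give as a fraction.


With a per-unit tax, the buyer's price increase depends on relative slopes.
Supply slope: d = 2, Demand slope: b = 2
Buyer's price increase = d * tax / (b + d)
= 2 * 9 / (2 + 2)
= 18 / 4 = 9/2

9/2


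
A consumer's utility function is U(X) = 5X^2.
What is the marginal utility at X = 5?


MU = dU/dX = 5*2*X^(2-1)
MU = 10*X^1
At X = 5:
MU = 10 * 5^1
MU = 10 * 5 = 50

50


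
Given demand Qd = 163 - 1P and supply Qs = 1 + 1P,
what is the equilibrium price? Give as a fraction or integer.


At equilibrium, Qd = Qs.
163 - 1P = 1 + 1P
163 - 1 = 1P + 1P
162 = 2P
P* = 162/2 = 81

81


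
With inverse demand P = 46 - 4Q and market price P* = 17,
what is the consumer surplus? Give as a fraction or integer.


Maximum willingness to pay (at Q=0): P_max = 46
Quantity demanded at P* = 17:
Q* = (46 - 17)/4 = 29/4
CS = (1/2) * Q* * (P_max - P*)
CS = (1/2) * 29/4 * (46 - 17)
CS = (1/2) * 29/4 * 29 = 841/8

841/8


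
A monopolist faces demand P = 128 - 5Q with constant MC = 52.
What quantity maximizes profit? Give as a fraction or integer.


TR = P*Q = (128 - 5Q)Q = 128Q - 5Q^2
MR = dTR/dQ = 128 - 10Q
Set MR = MC:
128 - 10Q = 52
76 = 10Q
Q* = 76/10 = 38/5

38/5
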